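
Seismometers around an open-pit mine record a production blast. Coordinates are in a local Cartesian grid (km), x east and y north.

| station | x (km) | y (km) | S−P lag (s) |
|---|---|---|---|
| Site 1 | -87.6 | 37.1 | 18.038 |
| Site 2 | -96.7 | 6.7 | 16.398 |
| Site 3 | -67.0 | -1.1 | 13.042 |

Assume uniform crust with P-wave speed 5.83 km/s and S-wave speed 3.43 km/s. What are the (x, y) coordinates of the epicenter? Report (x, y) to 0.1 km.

(13.4, -74.2)

Distance from S−P lag: d = Δt · v_P v_S / (v_P − v_S) = Δt · (5.83·3.43)/(5.83−3.43) ≈ 8.3320·Δt.
So d_Site 1 = 150.29, d_Site 2 = 136.63, d_Site 3 = 108.67 km.
Circle about each station: (x + 87.6)² + (y − 37.1)² = 150.29²; (x + 96.7)² + (y − 6.7)² = 136.63²; (x + 67.0)² + (y + 1.1)² = 108.67².
Subtracting pairs of circle equations eliminates x²+y² and gives linear equations (the radical axes):
-18.2 x − 60.8 y = 4264.94
41.2 x − 76.4 y = 6217.96
Solving the 2×2 system: x ≈ 13.4, y ≈ -74.2 km.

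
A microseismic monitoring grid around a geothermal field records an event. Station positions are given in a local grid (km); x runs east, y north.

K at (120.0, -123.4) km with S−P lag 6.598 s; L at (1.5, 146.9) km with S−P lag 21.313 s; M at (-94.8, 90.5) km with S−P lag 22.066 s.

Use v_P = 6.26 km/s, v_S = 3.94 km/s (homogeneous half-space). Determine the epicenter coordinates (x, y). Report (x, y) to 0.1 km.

Distance from S−P lag: d = Δt · v_P v_S / (v_P − v_S) = Δt · (6.26·3.94)/(6.26−3.94) ≈ 10.6312·Δt.
So d_K = 70.14, d_L = 226.58, d_M = 234.59 km.
Circle about each station: (x − 120.0)² + (y + 123.4)² = 70.14²; (x − 1.5)² + (y − 146.9)² = 226.58²; (x + 94.8)² + (y − 90.5)² = 234.59².
Subtracting the K equation from the L and M equations removes the quadratic terms:
-237.0 x + 540.6 y = -54464.58
-429.6 x + 427.8 y = -62563.12
Solving the 2×2 system: x ≈ 80.4, y ≈ -65.5 km.

x ≈ 80.4 km, y ≈ -65.5 km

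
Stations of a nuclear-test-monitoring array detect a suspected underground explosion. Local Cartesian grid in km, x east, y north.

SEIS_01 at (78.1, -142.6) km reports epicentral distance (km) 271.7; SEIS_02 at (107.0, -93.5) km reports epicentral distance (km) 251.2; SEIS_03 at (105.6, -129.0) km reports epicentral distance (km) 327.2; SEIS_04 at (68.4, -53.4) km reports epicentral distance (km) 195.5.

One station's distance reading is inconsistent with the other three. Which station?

SEIS_03

Solve using three stations at a time. Using SEIS_01, SEIS_02, SEIS_04 (subtract circle equations pairwise → linear system) gives (x, y) ≈ (-68.8, 86.1).
Distances from that point to each station vs reported:
  SEIS_01: calculated 271.8 vs reported 271.7 → residual 0.1 km
  SEIS_02: calculated 251.4 vs reported 251.2 → residual 0.2 km
  SEIS_03: calculated 276.9 vs reported 327.2 → residual 50.3 km
  SEIS_04: calculated 195.7 vs reported 195.5 → residual 0.2 km
SEIS_01, SEIS_02, SEIS_04 are mutually consistent (residuals ≈ 0); SEIS_03 is off by 50.3 km.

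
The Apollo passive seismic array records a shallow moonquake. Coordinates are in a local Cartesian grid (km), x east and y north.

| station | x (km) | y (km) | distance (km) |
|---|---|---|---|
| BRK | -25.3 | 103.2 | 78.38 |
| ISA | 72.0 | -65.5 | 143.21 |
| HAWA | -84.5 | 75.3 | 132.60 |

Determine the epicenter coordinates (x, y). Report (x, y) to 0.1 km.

Circle about each station: (x + 25.3)² + (y − 103.2)² = 78.38²; (x − 72.0)² + (y + 65.5)² = 143.21²; (x + 84.5)² + (y − 75.3)² = 132.60².
Subtracting pairs of circle equations eliminates x²+y² and gives linear equations (the radical axes):
194.6 x − 337.4 y = -16181.76
-118.4 x − 55.8 y = -9919.33
Solving the 2×2 system: x ≈ 48.1, y ≈ 75.7 km.

(48.1, 75.7)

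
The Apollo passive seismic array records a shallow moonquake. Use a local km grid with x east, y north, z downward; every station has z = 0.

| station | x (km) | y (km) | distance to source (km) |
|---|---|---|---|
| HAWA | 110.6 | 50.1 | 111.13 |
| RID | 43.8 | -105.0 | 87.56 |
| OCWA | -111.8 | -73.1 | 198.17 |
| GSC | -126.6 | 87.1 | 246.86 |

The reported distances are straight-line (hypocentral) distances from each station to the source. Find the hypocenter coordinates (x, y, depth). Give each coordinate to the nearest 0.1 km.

(77.1, -42.5, 51.5)

Each station gives a sphere (x−x_i)² + (y−y_i)² + z² = d_i² (stations at z=0).
Subtracting the HAWA sphere from RID and OCWA: z² cancels, leaving linear equations in x and y:
-133.6 x − 310.2 y = 2884.19
-444.8 x − 246.4 y = -23820.99
Solving: x ≈ 77.100, y ≈ -42.504 km (keep extra digits for the depth step; rounded: 77.1, -42.5).
Then from the HAWA sphere: z² = 111.13² − (x − 110.6)² − (y − 50.1)² with x = 77.100, y = -42.504, so z ≈ 51.499 ≈ 51.5 km.
Check against GSC (with the unrounded solution): distance 246.87 ≈ 246.86 km. ✓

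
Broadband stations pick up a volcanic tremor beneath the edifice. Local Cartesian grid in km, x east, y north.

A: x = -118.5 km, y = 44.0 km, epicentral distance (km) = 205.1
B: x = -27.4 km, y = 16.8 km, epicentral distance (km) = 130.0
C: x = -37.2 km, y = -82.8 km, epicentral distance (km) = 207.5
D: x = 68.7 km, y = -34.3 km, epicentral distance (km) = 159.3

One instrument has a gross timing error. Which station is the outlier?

Solve using three stations at a time. Using A, B, C (subtract circle equations pairwise → linear system) gives (x, y) ≈ (82.1, 87.1).
Distances from that point to each station vs reported:
  A: calculated 205.2 vs reported 205.1 → residual 0.1 km
  B: calculated 130.1 vs reported 130.0 → residual 0.1 km
  C: calculated 207.6 vs reported 207.5 → residual 0.1 km
  D: calculated 122.1 vs reported 159.3 → residual 37.2 km
A, B, C are mutually consistent (residuals ≈ 0); D is off by 37.2 km.

D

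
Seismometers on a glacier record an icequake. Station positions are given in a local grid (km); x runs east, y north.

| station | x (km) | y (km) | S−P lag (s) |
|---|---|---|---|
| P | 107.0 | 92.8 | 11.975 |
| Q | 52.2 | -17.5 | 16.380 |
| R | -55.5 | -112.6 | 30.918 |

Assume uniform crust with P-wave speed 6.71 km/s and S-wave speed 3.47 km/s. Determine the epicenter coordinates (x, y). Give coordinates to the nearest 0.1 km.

Distance from S−P lag: d = Δt · v_P v_S / (v_P − v_S) = Δt · (6.71·3.47)/(6.71−3.47) ≈ 7.1863·Δt.
So d_P = 86.06, d_Q = 117.71, d_R = 222.19 km.
Circle about each station: (x − 107.0)² + (y − 92.8)² = 86.06²; (x − 52.2)² + (y + 17.5)² = 117.71²; (x + 55.5)² + (y + 112.6)² = 222.19².
Subtracting pairs of circle equations eliminates x²+y² and gives linear equations (the radical axes):
-109.6 x − 220.6 y = -23479.07
-325.0 x − 410.8 y = -46263.90
Solving the 2×2 system: x ≈ 21.0, y ≈ 96.0 km.

(21.0, 96.0)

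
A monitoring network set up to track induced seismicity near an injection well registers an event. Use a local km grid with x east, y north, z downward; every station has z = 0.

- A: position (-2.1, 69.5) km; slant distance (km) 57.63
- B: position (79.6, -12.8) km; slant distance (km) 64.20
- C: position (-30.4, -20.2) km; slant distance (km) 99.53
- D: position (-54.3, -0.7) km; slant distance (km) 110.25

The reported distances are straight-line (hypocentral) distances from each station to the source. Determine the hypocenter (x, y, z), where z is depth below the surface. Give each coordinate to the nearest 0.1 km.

Each station gives a sphere (x−x_i)² + (y−y_i)² + z² = d_i² (stations at z=0).
Subtracting the A sphere from B and C: z² cancels, leaving linear equations in x and y:
163.4 x − 164.6 y = 864.92
-56.6 x − 179.4 y = -10087.46
Solving: x ≈ 46.998, y ≈ 41.401 km (keep extra digits for the depth step; rounded: 47.0, 41.4).
Then from the A sphere: z² = 57.63² − (x + 2.1)² − (y − 69.5)² with x = 46.998, y = 41.401, so z ≈ 11.002 ≈ 11.0 km.

(47.0, 41.4, 11.0)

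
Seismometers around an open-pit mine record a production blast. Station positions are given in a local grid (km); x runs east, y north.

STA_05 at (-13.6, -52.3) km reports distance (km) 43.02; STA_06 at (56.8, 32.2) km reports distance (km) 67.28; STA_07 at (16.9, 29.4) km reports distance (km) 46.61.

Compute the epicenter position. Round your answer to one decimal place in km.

x ≈ 10.7 km, y ≈ -16.8 km

Circle about each station: (x + 13.6)² + (y + 52.3)² = 43.02²; (x − 56.8)² + (y − 32.2)² = 67.28²; (x − 16.9)² + (y − 29.4)² = 46.61².
Subtracting pairs of circle equations eliminates x²+y² and gives linear equations (the radical axes):
140.8 x + 169.0 y = -1333.05
61.0 x + 163.4 y = -2092.05
Solving the 2×2 system: x ≈ 10.7, y ≈ -16.8 km.
Check against STA_05 (with the unrounded x, y): √((x + 13.6)²+(y + 52.3)²) = 43.02 ≈ 43.02 km. ✓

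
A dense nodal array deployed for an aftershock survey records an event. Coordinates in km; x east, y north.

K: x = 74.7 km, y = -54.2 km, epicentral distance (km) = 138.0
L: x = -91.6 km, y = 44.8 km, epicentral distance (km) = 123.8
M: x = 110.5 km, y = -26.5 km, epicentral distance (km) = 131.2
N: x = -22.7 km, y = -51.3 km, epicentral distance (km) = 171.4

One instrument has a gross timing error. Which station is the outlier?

N

Solve using three stations at a time. Using K, L, M (subtract circle equations pairwise → linear system) gives (x, y) ≈ (28.3, 75.8).
Distances from that point to each station vs reported:
  K: calculated 138.0 vs reported 138.0 → residual 0.0 km
  L: calculated 123.8 vs reported 123.8 → residual 0.0 km
  M: calculated 131.2 vs reported 131.2 → residual 0.0 km
  N: calculated 136.9 vs reported 171.4 → residual 34.5 km
K, L, M are mutually consistent (residuals ≈ 0); N is off by 34.5 km.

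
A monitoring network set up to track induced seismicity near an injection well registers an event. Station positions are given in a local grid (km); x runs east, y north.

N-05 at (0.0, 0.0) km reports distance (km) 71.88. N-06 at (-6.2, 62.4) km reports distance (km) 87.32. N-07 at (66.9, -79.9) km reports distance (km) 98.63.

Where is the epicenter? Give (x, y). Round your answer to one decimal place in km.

Circle about each station: x² + y² = 71.88²; (x + 6.2)² + (y − 62.4)² = 87.32²; (x − 66.9)² + (y + 79.9)² = 98.63².
Subtracting the N-05 equation from the N-06 and N-07 equations removes the quadratic terms:
-12.4 x + 124.8 y = 1474.15
133.8 x − 159.8 y = 6298.48
Solving the 2×2 system: x ≈ 69.4, y ≈ 18.7 km.
Check against N-05 (with the unrounded x, y): √(x²+y²) = 71.90 ≈ 71.88 km. ✓

x ≈ 69.4 km, y ≈ 18.7 km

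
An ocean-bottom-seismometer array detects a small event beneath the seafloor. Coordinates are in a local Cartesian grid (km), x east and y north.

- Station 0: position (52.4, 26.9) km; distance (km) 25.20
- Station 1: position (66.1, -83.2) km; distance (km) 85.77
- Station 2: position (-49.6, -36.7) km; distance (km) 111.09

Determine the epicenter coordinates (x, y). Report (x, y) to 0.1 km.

Circle about each station: (x − 52.4)² + (y − 26.9)² = 25.20²; (x − 66.1)² + (y + 83.2)² = 85.77²; (x + 49.6)² + (y + 36.7)² = 111.09².
Subtracting pairs of circle equations eliminates x²+y² and gives linear equations (the radical axes):
27.4 x − 220.2 y = 1100.63
-204.0 x − 127.2 y = -11368.27
Solving the 2×2 system: x ≈ 54.6, y ≈ 1.8 km.
Check against Station 0 (with the unrounded x, y): √((x − 52.4)²+(y − 26.9)²) = 25.20 ≈ 25.20 km. ✓

54.6 km east, 1.8 km north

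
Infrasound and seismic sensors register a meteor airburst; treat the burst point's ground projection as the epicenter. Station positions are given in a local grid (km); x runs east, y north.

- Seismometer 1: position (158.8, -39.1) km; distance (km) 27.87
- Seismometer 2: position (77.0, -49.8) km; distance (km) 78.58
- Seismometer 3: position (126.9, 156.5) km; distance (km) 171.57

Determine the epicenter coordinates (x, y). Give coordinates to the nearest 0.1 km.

(146.9, -13.9)

Circle about each station: (x − 158.8)² + (y + 39.1)² = 27.87²; (x − 77.0)² + (y + 49.8)² = 78.58²; (x − 126.9)² + (y − 156.5)² = 171.57².
Subtracting the Seismometer 1 equation from the Seismometer 2 and Seismometer 3 equations removes the quadratic terms:
-163.6 x − 21.4 y = -23735.29
-63.8 x + 391.2 y = -14809.92
Solving the 2×2 system: x ≈ 146.9, y ≈ -13.9 km.
Check against Seismometer 1 (with the unrounded x, y): √((x − 158.8)²+(y + 39.1)²) = 27.87 ≈ 27.87 km. ✓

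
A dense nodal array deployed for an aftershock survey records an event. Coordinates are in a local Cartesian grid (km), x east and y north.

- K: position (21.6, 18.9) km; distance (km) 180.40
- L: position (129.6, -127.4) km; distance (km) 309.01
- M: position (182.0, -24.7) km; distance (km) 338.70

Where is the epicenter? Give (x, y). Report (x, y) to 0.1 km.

x ≈ -156.4 km, y ≈ -10.4 km

Circle about each station: (x − 21.6)² + (y − 18.9)² = 180.40²; (x − 129.6)² + (y + 127.4)² = 309.01²; (x − 182.0)² + (y + 24.7)² = 338.70².
Subtracting pairs of circle equations eliminates x²+y² and gives linear equations (the radical axes):
216.0 x − 292.6 y = -30739.87
320.8 x − 87.2 y = -49263.21
Solving the 2×2 system: x ≈ -156.4, y ≈ -10.4 km.
Check against K (with the unrounded x, y): √((x − 21.6)²+(y − 18.9)²) = 180.38 ≈ 180.40 km. ✓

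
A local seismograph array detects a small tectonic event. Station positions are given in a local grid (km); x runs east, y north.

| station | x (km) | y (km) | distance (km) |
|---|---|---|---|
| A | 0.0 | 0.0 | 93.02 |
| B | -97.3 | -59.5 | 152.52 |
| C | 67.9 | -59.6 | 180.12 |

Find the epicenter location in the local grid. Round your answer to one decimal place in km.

Circle about each station: x² + y² = 93.02²; (x + 97.3)² + (y + 59.5)² = 152.52²; (x − 67.9)² + (y + 59.6)² = 180.12².
Subtracting the A equation from the B and C equations removes the quadratic terms:
-194.6 x − 119.0 y = -1602.09
135.8 x − 119.2 y = -15627.92
Solving the 2×2 system: x ≈ -42.4, y ≈ 82.8 km.

-42.4 km east, 82.8 km north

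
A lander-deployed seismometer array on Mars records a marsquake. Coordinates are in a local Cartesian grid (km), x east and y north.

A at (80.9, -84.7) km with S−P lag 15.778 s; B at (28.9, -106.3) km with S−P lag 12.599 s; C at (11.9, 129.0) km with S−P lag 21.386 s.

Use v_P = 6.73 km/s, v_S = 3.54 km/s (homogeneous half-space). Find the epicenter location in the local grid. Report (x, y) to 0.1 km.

x ≈ -21.9 km, y ≈ -27.1 km

Distance from S−P lag: d = Δt · v_P v_S / (v_P − v_S) = Δt · (6.73·3.54)/(6.73−3.54) ≈ 7.4684·Δt.
So d_A = 117.84, d_B = 94.09, d_C = 159.72 km.
Circle about each station: (x − 80.9)² + (y + 84.7)² = 117.84²; (x − 28.9)² + (y + 106.3)² = 94.09²; (x − 11.9)² + (y − 129.0)² = 159.72².
Subtracting the A equation from the B and C equations removes the quadratic terms:
-104.0 x − 43.2 y = 3449.34
-138.0 x + 427.4 y = -8560.50
Solving the 2×2 system: x ≈ -21.9, y ≈ -27.1 km.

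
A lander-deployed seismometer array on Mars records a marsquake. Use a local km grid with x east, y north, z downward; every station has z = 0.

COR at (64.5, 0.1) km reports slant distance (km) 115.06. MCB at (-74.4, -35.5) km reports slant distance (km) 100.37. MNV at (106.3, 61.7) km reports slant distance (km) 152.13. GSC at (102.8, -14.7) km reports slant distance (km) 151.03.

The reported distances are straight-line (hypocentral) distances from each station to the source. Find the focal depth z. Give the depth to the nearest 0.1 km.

depth ≈ 62.9 km

Each station gives a sphere (x−x_i)² + (y−y_i)² + z² = d_i² (stations at z=0).
Subtracting the COR sphere from MCB and MNV: z² cancels, leaving linear equations in x and y:
-277.8 x − 71.2 y = 5800.02
83.6 x + 123.2 y = 1041.59
Solving: x ≈ -27.897, y ≈ 27.385 km (keep extra digits for the depth step; rounded: -27.9, 27.4).
Then from the COR sphere: z² = 115.06² − (x − 64.5)² − (y − 0.1)² with x = -27.897, y = 27.385, so z ≈ 62.906 ≈ 62.9 km.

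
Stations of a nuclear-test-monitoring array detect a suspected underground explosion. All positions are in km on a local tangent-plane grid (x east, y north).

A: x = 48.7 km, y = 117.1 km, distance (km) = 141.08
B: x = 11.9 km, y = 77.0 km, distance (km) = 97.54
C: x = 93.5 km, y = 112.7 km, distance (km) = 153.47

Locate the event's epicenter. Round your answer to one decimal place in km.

Circle about each station: (x − 48.7)² + (y − 117.1)² = 141.08²; (x − 11.9)² + (y − 77.0)² = 97.54²; (x − 93.5)² + (y − 112.7)² = 153.47².
Subtracting the A equation from the B and C equations removes the quadratic terms:
-73.6 x − 80.2 y = 376.02
89.6 x − 8.8 y = 1709.97
Solving the 2×2 system: x ≈ 17.1, y ≈ -20.4 km.
Check against A (with the unrounded x, y): √((x − 48.7)²+(y − 117.1)²) = 141.06 ≈ 141.08 km. ✓

(17.1, -20.4)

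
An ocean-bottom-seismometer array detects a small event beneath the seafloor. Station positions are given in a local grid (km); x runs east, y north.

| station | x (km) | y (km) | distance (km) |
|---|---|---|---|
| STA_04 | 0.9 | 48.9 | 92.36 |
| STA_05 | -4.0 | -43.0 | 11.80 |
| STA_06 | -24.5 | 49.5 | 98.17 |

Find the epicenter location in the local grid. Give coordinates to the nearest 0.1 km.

Circle about each station: (x − 0.9)² + (y − 48.9)² = 92.36²; (x + 4.0)² + (y + 43.0)² = 11.80²; (x + 24.5)² + (y − 49.5)² = 98.17².
Subtracting pairs of circle equations eliminates x²+y² and gives linear equations (the radical axes):
-9.8 x − 183.8 y = 7864.11
-50.8 x + 1.2 y = -448.50
Solving the 2×2 system: x ≈ 7.8, y ≈ -43.2 km.
Check against STA_04 (with the unrounded x, y): √((x − 0.9)²+(y − 48.9)²) = 92.36 ≈ 92.36 km. ✓

(7.8, -43.2)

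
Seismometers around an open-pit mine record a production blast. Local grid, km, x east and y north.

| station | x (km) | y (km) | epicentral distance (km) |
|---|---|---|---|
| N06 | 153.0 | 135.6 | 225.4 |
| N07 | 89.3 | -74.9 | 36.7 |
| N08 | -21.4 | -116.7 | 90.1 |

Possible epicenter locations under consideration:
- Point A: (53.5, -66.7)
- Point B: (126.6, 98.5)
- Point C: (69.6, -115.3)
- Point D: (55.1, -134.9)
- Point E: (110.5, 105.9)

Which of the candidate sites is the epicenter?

For each candidate, compare |candidate − station| to the reported distance:
Point A: residuals N06 0.0, N07 0.0, N08 0.0 → max 0.0 km
Point B: residuals N06 179.9, N07 140.7, N08 171.1 → max 179.9 km
Point C: residuals N06 39.0, N07 8.2, N08 0.9 → max 39.0 km
Point D: residuals N06 62.3, N07 32.4, N08 11.5 → max 62.3 km
Point E: residuals N06 173.6, N07 145.3, N08 168.6 → max 173.6 km
Only Point A has all residuals ≈ 0.

Point A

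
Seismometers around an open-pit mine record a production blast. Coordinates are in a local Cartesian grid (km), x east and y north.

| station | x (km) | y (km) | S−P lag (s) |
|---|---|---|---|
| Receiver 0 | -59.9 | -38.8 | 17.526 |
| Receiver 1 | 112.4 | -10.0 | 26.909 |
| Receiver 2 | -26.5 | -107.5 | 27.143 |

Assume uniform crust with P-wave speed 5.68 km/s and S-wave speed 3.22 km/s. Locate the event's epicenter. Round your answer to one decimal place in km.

Distance from S−P lag: d = Δt · v_P v_S / (v_P − v_S) = Δt · (5.68·3.22)/(5.68−3.22) ≈ 7.4348·Δt.
So d_Receiver 0 = 130.30, d_Receiver 1 = 200.06, d_Receiver 2 = 201.80 km.
Circle about each station: (x + 59.9)² + (y + 38.8)² = 130.30²; (x − 112.4)² + (y + 10.0)² = 200.06²; (x + 26.5)² + (y + 107.5)² = 201.80².
Subtracting the Receiver 0 equation from the Receiver 1 and Receiver 2 equations removes the quadratic terms:
344.6 x + 57.6 y = -15405.60
66.8 x − 137.4 y = -16580.10
Solving the 2×2 system: x ≈ -60.0, y ≈ 91.5 km.

(-60.0, 91.5)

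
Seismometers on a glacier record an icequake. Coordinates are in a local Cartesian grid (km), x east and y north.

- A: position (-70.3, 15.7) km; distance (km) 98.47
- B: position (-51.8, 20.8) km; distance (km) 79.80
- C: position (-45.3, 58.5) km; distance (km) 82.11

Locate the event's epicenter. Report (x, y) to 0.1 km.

Circle about each station: (x + 70.3)² + (y − 15.7)² = 98.47²; (x + 51.8)² + (y − 20.8)² = 79.80²; (x + 45.3)² + (y − 58.5)² = 82.11².
Subtracting the A equation from the B and C equations removes the quadratic terms:
37.0 x + 10.2 y = 1255.60
50.0 x + 85.6 y = 3240.05
Solving the 2×2 system: x ≈ 28.0, y ≈ 21.5 km.
Check against A (with the unrounded x, y): √((x + 70.3)²+(y − 15.7)²) = 98.48 ≈ 98.47 km. ✓

28.0 km east, 21.5 km north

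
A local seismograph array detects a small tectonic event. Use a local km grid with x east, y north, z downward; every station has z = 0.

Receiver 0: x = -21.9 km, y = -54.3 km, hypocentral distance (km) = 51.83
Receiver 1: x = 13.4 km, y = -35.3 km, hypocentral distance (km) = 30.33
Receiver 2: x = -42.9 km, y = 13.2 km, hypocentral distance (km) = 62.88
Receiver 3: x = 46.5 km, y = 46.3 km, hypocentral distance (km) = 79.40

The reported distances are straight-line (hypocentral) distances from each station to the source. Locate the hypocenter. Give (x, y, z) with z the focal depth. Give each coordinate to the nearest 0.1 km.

x ≈ 6.3 km, y ≈ -17.9 km, depth ≈ 23.8 km

Each station gives a sphere (x−x_i)² + (y−y_i)² + z² = d_i² (stations at z=0).
Subtracting the Receiver 0 sphere from Receiver 1 and Receiver 2: z² cancels, leaving linear equations in x and y:
70.6 x + 38.0 y = -236.01
-42.0 x + 135.0 y = -2681.00
Solving: x ≈ 6.292, y ≈ -17.902 km (keep extra digits for the depth step; rounded: 6.3, -17.9).
Then from the Receiver 0 sphere: z² = 51.83² − (x + 21.9)² − (y + 54.3)² with x = 6.292, y = -17.902, so z ≈ 23.806 ≈ 23.8 km.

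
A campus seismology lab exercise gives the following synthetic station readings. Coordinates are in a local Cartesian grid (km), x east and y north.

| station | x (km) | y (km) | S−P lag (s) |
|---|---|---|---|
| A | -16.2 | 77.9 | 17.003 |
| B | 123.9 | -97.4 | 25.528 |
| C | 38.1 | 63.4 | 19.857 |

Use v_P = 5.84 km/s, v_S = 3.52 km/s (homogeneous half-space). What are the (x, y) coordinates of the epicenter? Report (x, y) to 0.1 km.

x ≈ -97.1 km, y ≈ -49.2 km

Distance from S−P lag: d = Δt · v_P v_S / (v_P − v_S) = Δt · (5.84·3.52)/(5.84−3.52) ≈ 8.8607·Δt.
So d_A = 150.66, d_B = 226.20, d_C = 175.95 km.
Circle about each station: (x + 16.2)² + (y − 77.9)² = 150.66²; (x − 123.9)² + (y + 97.4)² = 226.20²; (x − 38.1)² + (y − 63.4)² = 175.95².
Subtracting the A equation from the B and C equations removes the quadratic terms:
280.2 x − 350.6 y = -9960.88
108.6 x − 29.0 y = -9119.65
Solving the 2×2 system: x ≈ -97.1, y ≈ -49.2 km.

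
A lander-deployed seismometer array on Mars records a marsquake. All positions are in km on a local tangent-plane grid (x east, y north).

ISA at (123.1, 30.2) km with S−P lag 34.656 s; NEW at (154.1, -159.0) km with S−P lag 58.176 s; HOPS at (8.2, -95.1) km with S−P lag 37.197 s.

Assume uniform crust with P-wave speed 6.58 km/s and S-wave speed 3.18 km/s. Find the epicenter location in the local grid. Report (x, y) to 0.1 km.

Distance from S−P lag: d = Δt · v_P v_S / (v_P − v_S) = Δt · (6.58·3.18)/(6.58−3.18) ≈ 6.1542·Δt.
So d_ISA = 213.28, d_NEW = 358.03, d_HOPS = 228.92 km.
Circle about each station: (x − 123.1)² + (y − 30.2)² = 213.28²; (x − 154.1)² + (y + 159.0)² = 358.03²; (x − 8.2)² + (y + 95.1)² = 228.92².
Subtracting the ISA equation from the NEW and HOPS equations removes the quadratic terms:
62.0 x − 378.4 y = -49734.96
-229.8 x − 250.6 y = -13870.41
Solving the 2×2 system: x ≈ -70.4, y ≈ 119.9 km.

-70.4 km east, 119.9 km north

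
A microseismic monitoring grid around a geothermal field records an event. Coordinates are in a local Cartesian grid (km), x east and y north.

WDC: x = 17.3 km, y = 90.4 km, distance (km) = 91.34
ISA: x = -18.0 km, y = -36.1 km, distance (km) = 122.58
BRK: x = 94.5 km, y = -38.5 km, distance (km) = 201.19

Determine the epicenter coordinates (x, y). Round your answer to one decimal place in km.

Circle about each station: (x − 17.3)² + (y − 90.4)² = 91.34²; (x + 18.0)² + (y + 36.1)² = 122.58²; (x − 94.5)² + (y + 38.5)² = 201.19².
Subtracting the WDC equation from the ISA and BRK equations removes the quadratic terms:
-70.6 x − 253.0 y = -13527.10
154.4 x − 257.8 y = -30193.37
Solving the 2×2 system: x ≈ -72.5, y ≈ 73.7 km.

(-72.5, 73.7)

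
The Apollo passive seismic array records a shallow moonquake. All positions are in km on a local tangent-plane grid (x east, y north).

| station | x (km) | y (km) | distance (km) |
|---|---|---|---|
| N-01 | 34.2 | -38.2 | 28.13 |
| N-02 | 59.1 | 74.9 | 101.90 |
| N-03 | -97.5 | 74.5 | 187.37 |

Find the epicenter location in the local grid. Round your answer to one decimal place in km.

Circle about each station: (x − 34.2)² + (y + 38.2)² = 28.13²; (x − 59.1)² + (y − 74.9)² = 101.90²; (x + 97.5)² + (y − 74.5)² = 187.37².
Subtracting the N-01 equation from the N-02 and N-03 equations removes the quadratic terms:
49.8 x + 226.2 y = -3118.37
-263.4 x + 225.4 y = -21888.60
Solving the 2×2 system: x ≈ 60.0, y ≈ -27.0 km.

60.0 km east, -27.0 km north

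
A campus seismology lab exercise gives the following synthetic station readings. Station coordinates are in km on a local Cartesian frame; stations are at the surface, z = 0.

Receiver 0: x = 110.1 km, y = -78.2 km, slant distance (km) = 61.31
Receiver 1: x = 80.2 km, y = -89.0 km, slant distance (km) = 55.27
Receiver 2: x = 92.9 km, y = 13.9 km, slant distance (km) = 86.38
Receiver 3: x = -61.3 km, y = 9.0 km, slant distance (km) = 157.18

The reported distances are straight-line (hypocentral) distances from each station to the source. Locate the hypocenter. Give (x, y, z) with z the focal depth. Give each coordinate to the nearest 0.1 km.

x ≈ 73.9 km, y ≈ -57.4 km, depth ≈ 44.9 km

Each station gives a sphere (x−x_i)² + (y−y_i)² + z² = d_i² (stations at z=0).
Subtracting the Receiver 0 sphere from Receiver 1 and Receiver 2: z² cancels, leaving linear equations in x and y:
-59.8 x − 21.6 y = -3180.07
-34.4 x + 184.2 y = -13116.22
Solving: x ≈ 73.913, y ≈ -57.403 km (keep extra digits for the depth step; rounded: 73.9, -57.4).
Then from the Receiver 0 sphere: z² = 61.31² − (x − 110.1)² − (y + 78.2)² with x = 73.913, y = -57.403, so z ≈ 44.910 ≈ 44.9 km.
Check against Receiver 3 (with the unrounded solution): distance 157.19 ≈ 157.18 km. ✓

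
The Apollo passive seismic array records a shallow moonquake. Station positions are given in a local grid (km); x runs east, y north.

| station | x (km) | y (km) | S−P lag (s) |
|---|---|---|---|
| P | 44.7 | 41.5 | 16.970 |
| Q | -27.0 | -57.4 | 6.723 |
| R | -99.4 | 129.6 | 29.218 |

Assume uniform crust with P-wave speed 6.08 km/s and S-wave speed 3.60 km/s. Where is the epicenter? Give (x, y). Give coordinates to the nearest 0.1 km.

Distance from S−P lag: d = Δt · v_P v_S / (v_P − v_S) = Δt · (6.08·3.60)/(6.08−3.60) ≈ 8.8258·Δt.
So d_P = 149.77, d_Q = 59.34, d_R = 257.87 km.
Circle about each station: (x − 44.7)² + (y − 41.5)² = 149.77²; (x + 27.0)² + (y + 57.4)² = 59.34²; (x + 99.4)² + (y − 129.6)² = 257.87².
Subtracting the P equation from the Q and R equations removes the quadratic terms:
-143.4 x − 197.8 y = 19213.24
-288.2 x + 176.2 y = -21109.70
Solving the 2×2 system: x ≈ 9.6, y ≈ -104.1 km.

9.6 km east, -104.1 km north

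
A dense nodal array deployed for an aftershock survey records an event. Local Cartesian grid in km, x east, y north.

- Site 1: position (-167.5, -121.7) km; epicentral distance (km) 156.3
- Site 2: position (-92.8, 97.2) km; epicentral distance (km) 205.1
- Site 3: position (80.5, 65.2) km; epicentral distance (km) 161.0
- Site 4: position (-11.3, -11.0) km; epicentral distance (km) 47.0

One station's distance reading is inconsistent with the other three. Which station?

Site 2

Solve using three stations at a time. Using Site 1, Site 3, Site 4 (subtract circle equations pairwise → linear system) gives (x, y) ≈ (-25.8, -55.7).
Distances from that point to each station vs reported:
  Site 1: calculated 156.3 vs reported 156.3 → residual 0.0 km
  Site 2: calculated 166.9 vs reported 205.1 → residual 38.2 km
  Site 3: calculated 161.0 vs reported 161.0 → residual 0.0 km
  Site 4: calculated 47.0 vs reported 47.0 → residual 0.0 km
Site 1, Site 3, Site 4 are mutually consistent (residuals ≈ 0); Site 2 is off by 38.2 km.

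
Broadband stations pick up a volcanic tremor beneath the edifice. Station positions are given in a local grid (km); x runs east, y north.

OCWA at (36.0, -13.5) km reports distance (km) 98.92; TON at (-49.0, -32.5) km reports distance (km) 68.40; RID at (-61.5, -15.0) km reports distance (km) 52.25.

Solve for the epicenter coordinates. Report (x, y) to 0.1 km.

-49.7 km east, 35.9 km north

Circle about each station: (x − 36.0)² + (y + 13.5)² = 98.92²; (x + 49.0)² + (y + 32.5)² = 68.40²; (x + 61.5)² + (y + 15.0)² = 52.25².
Subtracting the OCWA equation from the TON and RID equations removes the quadratic terms:
-170.0 x − 38.0 y = 7085.61
-195.0 x − 3.0 y = 9584.10
Solving the 2×2 system: x ≈ -49.7, y ≈ 35.9 km.
Check against OCWA (with the unrounded x, y): √((x − 36.0)²+(y + 13.5)²) = 98.91 ≈ 98.92 km. ✓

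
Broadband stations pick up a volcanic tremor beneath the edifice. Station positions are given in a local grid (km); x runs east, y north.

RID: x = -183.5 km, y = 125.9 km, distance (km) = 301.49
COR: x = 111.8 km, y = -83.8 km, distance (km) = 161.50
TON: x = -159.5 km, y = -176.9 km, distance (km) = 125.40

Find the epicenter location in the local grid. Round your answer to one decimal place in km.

(-39.9, -139.2)

Circle about each station: (x + 183.5)² + (y − 125.9)² = 301.49²; (x − 111.8)² + (y + 83.8)² = 161.50²; (x + 159.5)² + (y + 176.9)² = 125.40².
Subtracting pairs of circle equations eliminates x²+y² and gives linear equations (the radical axes):
590.6 x − 419.4 y = 34812.59
48.0 x − 605.6 y = 82381.86
Solving the 2×2 system: x ≈ -39.9, y ≈ -139.2 km.
Check against RID (with the unrounded x, y): √((x + 183.5)²+(y − 125.9)²) = 301.49 ≈ 301.49 km. ✓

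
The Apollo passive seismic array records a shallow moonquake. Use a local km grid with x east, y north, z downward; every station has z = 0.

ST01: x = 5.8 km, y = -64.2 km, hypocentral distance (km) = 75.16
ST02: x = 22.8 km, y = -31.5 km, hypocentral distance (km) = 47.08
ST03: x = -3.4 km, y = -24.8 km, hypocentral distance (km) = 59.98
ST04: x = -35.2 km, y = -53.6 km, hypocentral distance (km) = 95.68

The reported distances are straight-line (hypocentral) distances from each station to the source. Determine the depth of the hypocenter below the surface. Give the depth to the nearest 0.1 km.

z ≈ 37.3 km

Each station gives a sphere (x−x_i)² + (y−y_i)² + z² = d_i² (stations at z=0).
Subtracting the ST01 sphere from ST02 and ST03: z² cancels, leaving linear equations in x and y:
34.0 x + 65.4 y = 789.31
-18.4 x + 78.8 y = -1477.25
Solving: x ≈ 40.903, y ≈ -9.196 km (keep extra digits for the depth step; rounded: 40.9, -9.2).
Then from the ST01 sphere: z² = 75.16² − (x − 5.8)² − (y + 64.2)² with x = 40.903, y = -9.196, so z ≈ 37.301 ≈ 37.3 km.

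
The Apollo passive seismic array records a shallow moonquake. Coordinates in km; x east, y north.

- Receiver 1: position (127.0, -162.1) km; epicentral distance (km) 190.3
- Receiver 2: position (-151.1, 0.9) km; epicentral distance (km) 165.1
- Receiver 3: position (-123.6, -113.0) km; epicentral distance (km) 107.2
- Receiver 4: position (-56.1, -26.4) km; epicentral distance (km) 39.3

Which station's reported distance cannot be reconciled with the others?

Solve using three stations at a time. Using Receiver 1, Receiver 3, Receiver 4 (subtract circle equations pairwise → linear system) gives (x, y) ≈ (-31.9, -57.4).
Distances from that point to each station vs reported:
  Receiver 1: calculated 190.3 vs reported 190.3 → residual 0.0 km
  Receiver 2: calculated 132.7 vs reported 165.1 → residual 32.4 km
  Receiver 3: calculated 107.2 vs reported 107.2 → residual 0.0 km
  Receiver 4: calculated 39.3 vs reported 39.3 → residual 0.0 km
Receiver 1, Receiver 3, Receiver 4 are mutually consistent (residuals ≈ 0); Receiver 2 is off by 32.4 km.

Receiver 2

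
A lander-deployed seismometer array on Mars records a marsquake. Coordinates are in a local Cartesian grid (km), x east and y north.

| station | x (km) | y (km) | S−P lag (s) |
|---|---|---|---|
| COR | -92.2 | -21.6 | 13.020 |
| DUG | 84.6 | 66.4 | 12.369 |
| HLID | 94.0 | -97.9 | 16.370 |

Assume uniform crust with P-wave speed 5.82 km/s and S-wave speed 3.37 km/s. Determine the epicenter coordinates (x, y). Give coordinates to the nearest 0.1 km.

9.3 km east, 2.1 km north

Distance from S−P lag: d = Δt · v_P v_S / (v_P − v_S) = Δt · (5.82·3.37)/(5.82−3.37) ≈ 8.0055·Δt.
So d_COR = 104.23, d_DUG = 99.02, d_HLID = 131.05 km.
Circle about each station: (x + 92.2)² + (y + 21.6)² = 104.23²; (x − 84.6)² + (y − 66.4)² = 99.02²; (x − 94.0)² + (y + 97.9)² = 131.05².
Subtracting pairs of circle equations eliminates x²+y² and gives linear equations (the radical axes):
353.6 x + 176.0 y = 3657.65
372.4 x − 152.6 y = 3142.80
Solving the 2×2 system: x ≈ 9.3, y ≈ 2.1 km.
Check against COR (with the unrounded x, y): √((x + 92.2)²+(y + 21.6)²) = 104.23 ≈ 104.23 km. ✓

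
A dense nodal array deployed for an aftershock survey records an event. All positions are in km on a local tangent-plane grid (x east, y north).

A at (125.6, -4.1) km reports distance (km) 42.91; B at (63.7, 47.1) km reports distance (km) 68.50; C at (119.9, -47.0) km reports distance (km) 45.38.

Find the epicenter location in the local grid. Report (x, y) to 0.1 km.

Circle about each station: (x − 125.6)² + (y + 4.1)² = 42.91²; (x − 63.7)² + (y − 47.1)² = 68.50²; (x − 119.9)² + (y + 47.0)² = 45.38².
Subtracting the A equation from the B and C equations removes the quadratic terms:
-123.8 x + 102.4 y = -12367.05
-11.4 x − 85.8 y = 574.76
Solving the 2×2 system: x ≈ 85.0, y ≈ -18.0 km.

85.0 km east, -18.0 km north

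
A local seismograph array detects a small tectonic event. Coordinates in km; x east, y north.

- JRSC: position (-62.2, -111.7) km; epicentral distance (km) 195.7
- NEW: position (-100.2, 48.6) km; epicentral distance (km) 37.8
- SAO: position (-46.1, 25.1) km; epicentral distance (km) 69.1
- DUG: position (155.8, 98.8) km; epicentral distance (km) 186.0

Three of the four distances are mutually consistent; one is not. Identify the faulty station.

Solve using three stations at a time. Using JRSC, NEW, SAO (subtract circle equations pairwise → linear system) gives (x, y) ≈ (-84.1, 82.8).
Distances from that point to each station vs reported:
  JRSC: calculated 195.7 vs reported 195.7 → residual 0.0 km
  NEW: calculated 37.7 vs reported 37.8 → residual 0.1 km
  SAO: calculated 69.1 vs reported 69.1 → residual 0.0 km
  DUG: calculated 240.5 vs reported 186.0 → residual 54.5 km
JRSC, NEW, SAO are mutually consistent (residuals ≈ 0); DUG is off by 54.5 km.

DUG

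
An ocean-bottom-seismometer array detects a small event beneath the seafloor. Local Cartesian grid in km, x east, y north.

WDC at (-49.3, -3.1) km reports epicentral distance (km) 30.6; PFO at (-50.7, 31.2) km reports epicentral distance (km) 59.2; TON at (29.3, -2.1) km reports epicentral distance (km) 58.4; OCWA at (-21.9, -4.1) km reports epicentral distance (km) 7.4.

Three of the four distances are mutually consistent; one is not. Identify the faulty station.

Solve using three stations at a time. Using WDC, PFO, TON (subtract circle equations pairwise → linear system) gives (x, y) ≈ (-25.5, -22.4).
Distances from that point to each station vs reported:
  WDC: calculated 30.6 vs reported 30.6 → residual 0.0 km
  PFO: calculated 59.2 vs reported 59.2 → residual 0.0 km
  TON: calculated 58.4 vs reported 58.4 → residual 0.0 km
  OCWA: calculated 18.6 vs reported 7.4 → residual 11.2 km
WDC, PFO, TON are mutually consistent (residuals ≈ 0); OCWA is off by 11.2 km.

OCWA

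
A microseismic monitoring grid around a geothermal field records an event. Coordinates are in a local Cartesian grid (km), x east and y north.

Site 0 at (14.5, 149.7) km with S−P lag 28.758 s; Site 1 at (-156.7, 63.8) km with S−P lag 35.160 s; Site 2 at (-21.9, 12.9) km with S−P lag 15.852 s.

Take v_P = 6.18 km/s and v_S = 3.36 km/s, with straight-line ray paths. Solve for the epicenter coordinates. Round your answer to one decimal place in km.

Distance from S−P lag: d = Δt · v_P v_S / (v_P − v_S) = Δt · (6.18·3.36)/(6.18−3.36) ≈ 7.3634·Δt.
So d_Site 0 = 211.76, d_Site 1 = 258.90, d_Site 2 = 116.72 km.
Circle about each station: (x − 14.5)² + (y − 149.7)² = 211.76²; (x + 156.7)² + (y − 63.8)² = 258.90²; (x + 21.9)² + (y − 12.9)² = 116.72².
Subtracting pairs of circle equations eliminates x²+y² and gives linear equations (the radical axes):
-342.4 x − 171.8 y = -16181.92
-72.8 x − 273.6 y = 9244.42
Solving the 2×2 system: x ≈ 74.1, y ≈ -53.5 km.

(74.1, -53.5)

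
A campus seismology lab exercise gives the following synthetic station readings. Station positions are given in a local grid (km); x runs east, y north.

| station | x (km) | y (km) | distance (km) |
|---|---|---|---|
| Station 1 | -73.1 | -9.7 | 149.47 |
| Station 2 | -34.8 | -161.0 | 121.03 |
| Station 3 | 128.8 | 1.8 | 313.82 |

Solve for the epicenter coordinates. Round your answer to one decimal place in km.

(-153.2, -135.9)

Circle about each station: (x + 73.1)² + (y + 9.7)² = 149.47²; (x + 34.8)² + (y + 161.0)² = 121.03²; (x − 128.8)² + (y − 1.8)² = 313.82².
Subtracting the Station 1 equation from the Station 2 and Station 3 equations removes the quadratic terms:
76.6 x − 302.6 y = 29387.36
403.8 x + 23.0 y = -64986.73
Solving the 2×2 system: x ≈ -153.2, y ≈ -135.9 km.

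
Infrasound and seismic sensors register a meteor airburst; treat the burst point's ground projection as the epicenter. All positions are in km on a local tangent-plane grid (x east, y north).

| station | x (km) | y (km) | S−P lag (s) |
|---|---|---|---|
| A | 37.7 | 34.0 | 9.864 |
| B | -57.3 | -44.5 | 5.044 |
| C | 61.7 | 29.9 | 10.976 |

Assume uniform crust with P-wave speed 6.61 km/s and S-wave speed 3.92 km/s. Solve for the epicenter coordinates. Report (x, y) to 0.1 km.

(-8.9, -48.8)

Distance from S−P lag: d = Δt · v_P v_S / (v_P − v_S) = Δt · (6.61·3.92)/(6.61−3.92) ≈ 9.6324·Δt.
So d_A = 95.01, d_B = 48.59, d_C = 105.73 km.
Circle about each station: (x − 37.7)² + (y − 34.0)² = 95.01²; (x + 57.3)² + (y + 44.5)² = 48.59²; (x − 61.7)² + (y − 29.9)² = 105.73².
Subtracting pairs of circle equations eliminates x²+y² and gives linear equations (the radical axes):
-190.0 x − 157.0 y = 9352.16
48.0 x − 8.2 y = -28.32
Solving the 2×2 system: x ≈ -8.9, y ≈ -48.8 km.
Check against A (with the unrounded x, y): √((x − 37.7)²+(y − 34.0)²) = 95.00 ≈ 95.01 km. ✓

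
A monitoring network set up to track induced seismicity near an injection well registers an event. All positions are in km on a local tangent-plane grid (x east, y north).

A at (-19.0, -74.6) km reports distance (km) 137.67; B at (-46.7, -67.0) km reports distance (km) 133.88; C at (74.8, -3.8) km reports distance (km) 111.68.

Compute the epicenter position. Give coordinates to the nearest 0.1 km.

-14.7 km east, 63.0 km north

Circle about each station: (x + 19.0)² + (y + 74.6)² = 137.67²; (x + 46.7)² + (y + 67.0)² = 133.88²; (x − 74.8)² + (y + 3.8)² = 111.68².
Subtracting pairs of circle equations eliminates x²+y² and gives linear equations (the radical axes):
-55.4 x + 15.2 y = 1772.90
187.6 x + 141.6 y = 6163.93
Solving the 2×2 system: x ≈ -14.7, y ≈ 63.0 km.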